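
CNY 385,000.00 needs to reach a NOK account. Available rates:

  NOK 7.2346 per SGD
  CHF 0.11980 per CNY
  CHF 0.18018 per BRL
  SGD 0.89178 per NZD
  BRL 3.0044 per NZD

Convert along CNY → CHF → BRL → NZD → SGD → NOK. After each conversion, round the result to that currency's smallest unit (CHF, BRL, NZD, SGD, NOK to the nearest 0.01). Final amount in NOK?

CNY 385,000.00 × 0.11980 = CHF 46,123.00
CHF 46,123.00 ÷ 0.18018 = BRL 255,982.91
BRL 255,982.91 ÷ 3.0044 = NZD 85,202.67
NZD 85,202.67 × 0.89178 = SGD 75,982.04
SGD 75,982.04 × 7.2346 = NOK 549,699.67

NOK 549,699.67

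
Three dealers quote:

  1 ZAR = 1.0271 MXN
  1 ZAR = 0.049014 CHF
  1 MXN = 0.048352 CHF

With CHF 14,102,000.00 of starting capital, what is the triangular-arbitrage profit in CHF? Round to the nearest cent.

Profit: CHF 186,536.08

Profitable loop is CHF → ZAR → MXN → CHF:
CHF 14,102,000.00 ÷ 0.049014 = ZAR 287,713,714.45
ZAR 287,713,714.45 × 1.0271 = MXN 295,510,756.11
MXN 295,510,756.11 × 0.048352 = CHF 14,288,536.08
Profit = CHF 14,288,536.08 − CHF 14,102,000.00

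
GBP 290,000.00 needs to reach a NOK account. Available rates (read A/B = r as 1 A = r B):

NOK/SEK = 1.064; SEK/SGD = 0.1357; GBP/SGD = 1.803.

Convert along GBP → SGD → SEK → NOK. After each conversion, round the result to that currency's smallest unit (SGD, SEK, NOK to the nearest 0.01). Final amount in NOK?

GBP 290,000.00 × 1.803 = SGD 522,870.00
SGD 522,870.00 ÷ 0.1357 = SEK 3,853,131.91
SEK 3,853,131.91 ÷ 1.064 = NOK 3,621,364.58

NOK 3,621,364.58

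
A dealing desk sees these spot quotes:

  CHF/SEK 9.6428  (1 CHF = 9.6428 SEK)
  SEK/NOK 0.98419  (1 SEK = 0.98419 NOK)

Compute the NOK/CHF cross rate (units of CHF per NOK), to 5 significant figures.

NOK/CHF = 0.10537

1 NOK ÷ 0.98419 = 1.01606 SEK
1.01606 SEK ÷ 9.6428 = 0.10537 CHF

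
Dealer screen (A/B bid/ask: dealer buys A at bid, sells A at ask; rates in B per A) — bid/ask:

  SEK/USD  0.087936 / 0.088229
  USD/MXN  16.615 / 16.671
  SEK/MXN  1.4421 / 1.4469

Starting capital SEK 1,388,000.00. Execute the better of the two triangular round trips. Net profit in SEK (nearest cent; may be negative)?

Best loop SEK → USD → MXN → SEK:
SEK 1,388,000.00 × 0.087936 (sell SEK at bid) = USD 122,055.17
USD 122,055.17 × 16.615 (sell USD at bid) = MXN 2,027,946.62
MXN 2,027,946.62 ÷ 1.4469 (buy SEK at ask) = SEK 1,401,580.36

Net profit: SEK 13,580.36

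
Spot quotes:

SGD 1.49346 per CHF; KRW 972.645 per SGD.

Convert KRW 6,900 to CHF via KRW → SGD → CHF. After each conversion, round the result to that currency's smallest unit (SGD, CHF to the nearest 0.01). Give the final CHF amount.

CHF 4.75

KRW 6,900 ÷ 972.645 = SGD 7.09
SGD 7.09 ÷ 1.49346 = CHF 4.75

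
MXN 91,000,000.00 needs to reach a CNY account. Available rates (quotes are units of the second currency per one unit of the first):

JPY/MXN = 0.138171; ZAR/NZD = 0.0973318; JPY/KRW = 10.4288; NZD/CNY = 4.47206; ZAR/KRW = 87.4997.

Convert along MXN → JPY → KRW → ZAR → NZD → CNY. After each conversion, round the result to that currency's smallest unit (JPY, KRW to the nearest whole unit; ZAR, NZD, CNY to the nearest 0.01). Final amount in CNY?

MXN 91,000,000.00 ÷ 0.138171 = JPY 658,604,193
JPY 658,604,193 × 10.4288 = KRW 6,868,451,408
KRW 6,868,451,408 ÷ 87.4997 = ZAR 78,496,856.65
ZAR 78,496,856.65 × 0.0973318 = NZD 7,640,240.35
NZD 7,640,240.35 × 4.47206 = CNY 34,167,613.26

CNY 34,167,613.26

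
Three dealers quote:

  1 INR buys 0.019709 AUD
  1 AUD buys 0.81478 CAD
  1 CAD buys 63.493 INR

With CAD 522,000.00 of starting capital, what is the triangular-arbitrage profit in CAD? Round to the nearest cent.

Profit: CAD 10,232.39

Profitable loop is CAD → INR → AUD → CAD:
CAD 522,000.00 × 63.493 = INR 33,143,346.00
INR 33,143,346.00 × 0.019709 = AUD 653,222.21
AUD 653,222.21 × 0.81478 = CAD 532,232.39
Profit = CAD 532,232.39 − CAD 522,000.00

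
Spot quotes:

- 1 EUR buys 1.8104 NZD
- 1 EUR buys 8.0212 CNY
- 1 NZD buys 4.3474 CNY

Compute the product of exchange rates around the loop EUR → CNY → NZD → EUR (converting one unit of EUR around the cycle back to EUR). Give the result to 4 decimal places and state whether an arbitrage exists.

1.0191 (arbitrage exists)

Around EUR → CNY → NZD → EUR: 1 × 8.0212 ÷ 4.3474 ÷ 1.8104 = 1.019143
Product > 1; profitable direction is EUR → CNY → NZD → EUR.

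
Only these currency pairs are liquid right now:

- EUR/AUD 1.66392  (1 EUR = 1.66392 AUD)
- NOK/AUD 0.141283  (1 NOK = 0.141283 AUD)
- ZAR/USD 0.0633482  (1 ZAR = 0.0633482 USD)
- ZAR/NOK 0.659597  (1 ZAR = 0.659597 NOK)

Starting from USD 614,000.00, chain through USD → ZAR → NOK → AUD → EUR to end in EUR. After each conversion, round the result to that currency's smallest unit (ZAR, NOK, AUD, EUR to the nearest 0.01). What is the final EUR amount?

EUR 542,837.98

USD 614,000.00 ÷ 0.0633482 = ZAR 9,692,461.66
ZAR 9,692,461.66 × 0.659597 = NOK 6,393,118.63
NOK 6,393,118.63 × 0.141283 = AUD 903,238.98
AUD 903,238.98 ÷ 1.66392 = EUR 542,837.98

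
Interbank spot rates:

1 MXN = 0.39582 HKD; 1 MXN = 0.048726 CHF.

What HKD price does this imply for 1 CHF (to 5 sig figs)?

1 CHF ÷ 0.048726 = 20.5229 MXN
20.5229 MXN × 0.39582 = 8.12338 HKD

CHF/HKD = 8.1234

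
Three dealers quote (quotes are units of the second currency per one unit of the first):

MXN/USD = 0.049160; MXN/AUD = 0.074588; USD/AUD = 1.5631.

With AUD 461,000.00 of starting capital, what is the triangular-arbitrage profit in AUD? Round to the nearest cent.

Profit: AUD 13,931.09

Profitable loop is AUD → MXN → USD → AUD:
AUD 461,000.00 ÷ 0.074588 = MXN 6,180,618.87
MXN 6,180,618.87 × 0.049160 = USD 303,839.22
USD 303,839.22 × 1.5631 = AUD 474,931.09
Profit = AUD 474,931.09 − AUD 461,000.00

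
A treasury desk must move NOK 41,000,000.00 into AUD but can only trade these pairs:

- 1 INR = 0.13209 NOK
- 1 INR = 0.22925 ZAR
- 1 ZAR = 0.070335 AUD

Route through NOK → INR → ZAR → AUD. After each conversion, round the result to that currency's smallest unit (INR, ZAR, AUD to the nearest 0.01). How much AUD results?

NOK 41,000,000.00 ÷ 0.13209 = INR 310,394,428.04
INR 310,394,428.04 × 0.22925 = ZAR 71,157,922.63
ZAR 71,157,922.63 × 0.070335 = AUD 5,004,892.49

AUD 5,004,892.49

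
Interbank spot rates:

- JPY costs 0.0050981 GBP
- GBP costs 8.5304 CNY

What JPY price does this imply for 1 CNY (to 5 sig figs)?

CNY/JPY = 22.994

1 CNY ÷ 8.5304 = 0.117228 GBP
0.117228 GBP ÷ 0.0050981 = 22.9944 JPY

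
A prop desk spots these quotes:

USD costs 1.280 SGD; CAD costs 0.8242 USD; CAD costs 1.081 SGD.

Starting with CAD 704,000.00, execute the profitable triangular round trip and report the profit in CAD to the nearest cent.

Profitable loop is CAD → SGD → USD → CAD:
CAD 704,000.00 × 1.081 = SGD 761,024.00
SGD 761,024.00 ÷ 1.280 = USD 594,550.00
USD 594,550.00 ÷ 0.8242 = CAD 721,366.17
Profit = CAD 721,366.17 − CAD 704,000.00

Profit: CAD 17,366.17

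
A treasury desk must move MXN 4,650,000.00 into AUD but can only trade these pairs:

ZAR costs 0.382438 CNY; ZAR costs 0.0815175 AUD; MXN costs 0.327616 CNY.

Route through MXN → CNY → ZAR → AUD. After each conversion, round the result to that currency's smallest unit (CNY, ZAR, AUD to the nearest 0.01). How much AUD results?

MXN 4,650,000.00 × 0.327616 = CNY 1,523,414.40
CNY 1,523,414.40 ÷ 0.382438 = ZAR 3,983,428.42
ZAR 3,983,428.42 × 0.0815175 = AUD 324,719.13

AUD 324,719.13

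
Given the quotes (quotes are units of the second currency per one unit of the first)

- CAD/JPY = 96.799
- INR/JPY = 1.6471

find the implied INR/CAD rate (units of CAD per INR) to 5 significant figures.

INR/CAD = 0.017016

1 INR × 1.6471 = 1.6471 JPY
1.6471 JPY ÷ 96.799 = 0.0170157 CAD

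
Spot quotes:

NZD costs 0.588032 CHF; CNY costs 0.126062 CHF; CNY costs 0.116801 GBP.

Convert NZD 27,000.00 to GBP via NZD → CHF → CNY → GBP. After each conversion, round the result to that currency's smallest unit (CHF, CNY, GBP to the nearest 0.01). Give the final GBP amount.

NZD 27,000.00 × 0.588032 = CHF 15,876.86
CHF 15,876.86 ÷ 0.126062 = CNY 125,944.85
CNY 125,944.85 × 0.116801 = GBP 14,710.48

GBP 14,710.48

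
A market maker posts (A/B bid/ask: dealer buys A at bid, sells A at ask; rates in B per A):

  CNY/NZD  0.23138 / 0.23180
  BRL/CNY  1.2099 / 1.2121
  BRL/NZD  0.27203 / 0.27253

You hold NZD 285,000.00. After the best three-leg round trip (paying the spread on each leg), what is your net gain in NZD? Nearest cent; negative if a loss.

Net profit: NZD 7,756.02

Best loop NZD → BRL → CNY → NZD:
NZD 285,000.00 ÷ 0.27253 (buy BRL at ask) = BRL 1,045,756.43
BRL 1,045,756.43 × 1.2099 (sell BRL at bid) = CNY 1,265,260.71
CNY 1,265,260.71 × 0.23138 (sell CNY at bid) = NZD 292,756.02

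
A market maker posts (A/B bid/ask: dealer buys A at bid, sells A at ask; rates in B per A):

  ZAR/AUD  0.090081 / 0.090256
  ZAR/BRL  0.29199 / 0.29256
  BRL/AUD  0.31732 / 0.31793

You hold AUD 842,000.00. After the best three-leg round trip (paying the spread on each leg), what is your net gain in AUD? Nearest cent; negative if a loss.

Net profit: AUD 22,373.48

Best loop AUD → ZAR → BRL → AUD:
AUD 842,000.00 ÷ 0.090256 (buy ZAR at ask) = ZAR 9,329,019.68
ZAR 9,329,019.68 × 0.29199 (sell ZAR at bid) = BRL 2,723,980.46
BRL 2,723,980.46 × 0.31732 (sell BRL at bid) = AUD 864,373.48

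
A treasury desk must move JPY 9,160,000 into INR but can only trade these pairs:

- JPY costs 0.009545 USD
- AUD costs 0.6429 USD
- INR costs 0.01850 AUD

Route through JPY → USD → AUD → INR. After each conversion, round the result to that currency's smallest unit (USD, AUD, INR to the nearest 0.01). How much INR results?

INR 7,351,166.49

JPY 9,160,000 × 0.009545 = USD 87,432.20
USD 87,432.20 ÷ 0.6429 = AUD 135,996.58
AUD 135,996.58 ÷ 0.01850 = INR 7,351,166.49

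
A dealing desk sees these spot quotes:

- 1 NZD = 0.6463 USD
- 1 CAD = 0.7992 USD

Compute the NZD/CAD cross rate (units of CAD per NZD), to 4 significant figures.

1 NZD × 0.6463 = 0.6463 USD
0.6463 USD ÷ 0.7992 = 0.808684 CAD

NZD/CAD = 0.8087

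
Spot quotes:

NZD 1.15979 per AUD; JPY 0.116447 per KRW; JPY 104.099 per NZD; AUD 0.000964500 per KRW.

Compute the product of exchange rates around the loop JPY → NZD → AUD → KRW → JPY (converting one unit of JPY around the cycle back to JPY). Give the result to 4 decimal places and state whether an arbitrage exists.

1.0000 (no arbitrage)

Around JPY → NZD → AUD → KRW → JPY: 1 ÷ 104.099 ÷ 1.15979 ÷ 0.000964500 × 0.116447 = 1.000000
Product ≈ 1 (deviation 0.000%, within rounding noise).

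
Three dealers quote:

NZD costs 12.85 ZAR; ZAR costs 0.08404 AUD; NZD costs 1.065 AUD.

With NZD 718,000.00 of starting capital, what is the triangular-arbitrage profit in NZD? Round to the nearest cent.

Profit: NZD 10,054.70

Profitable loop is NZD → ZAR → AUD → NZD:
NZD 718,000.00 × 12.85 = ZAR 9,226,300.00
ZAR 9,226,300.00 × 0.08404 = AUD 775,378.25
AUD 775,378.25 ÷ 1.065 = NZD 728,054.70
Profit = NZD 728,054.70 − NZD 718,000.00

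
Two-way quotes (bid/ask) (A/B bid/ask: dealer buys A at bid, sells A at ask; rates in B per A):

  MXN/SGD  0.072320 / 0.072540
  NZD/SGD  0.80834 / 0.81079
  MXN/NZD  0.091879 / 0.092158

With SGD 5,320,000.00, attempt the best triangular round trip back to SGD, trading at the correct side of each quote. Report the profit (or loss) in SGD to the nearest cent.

Best loop SGD → MXN → NZD → SGD:
SGD 5,320,000.00 ÷ 0.072540 (buy MXN at ask) = MXN 73,338,847.53
MXN 73,338,847.53 × 0.091879 (sell MXN at bid) = NZD 6,738,299.97
NZD 6,738,299.97 × 0.80834 (sell NZD at bid) = SGD 5,446,837.40

Net profit: SGD 126,837.40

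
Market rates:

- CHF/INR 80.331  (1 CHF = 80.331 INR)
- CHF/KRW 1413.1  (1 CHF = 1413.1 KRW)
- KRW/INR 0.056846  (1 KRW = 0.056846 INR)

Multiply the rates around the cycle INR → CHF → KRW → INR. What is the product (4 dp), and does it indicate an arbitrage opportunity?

Around INR → CHF → KRW → INR: 1 ÷ 80.331 × 1413.1 × 0.056846 = 0.999976
Product ≈ 1 (deviation 0.002%, within rounding noise).

1.0000 (no arbitrage)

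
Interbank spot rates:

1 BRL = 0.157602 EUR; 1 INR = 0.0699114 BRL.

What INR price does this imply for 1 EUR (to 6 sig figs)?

1 EUR ÷ 0.157602 = 6.3451 BRL
6.3451 BRL ÷ 0.0699114 = 90.7591 INR

EUR/INR = 90.7591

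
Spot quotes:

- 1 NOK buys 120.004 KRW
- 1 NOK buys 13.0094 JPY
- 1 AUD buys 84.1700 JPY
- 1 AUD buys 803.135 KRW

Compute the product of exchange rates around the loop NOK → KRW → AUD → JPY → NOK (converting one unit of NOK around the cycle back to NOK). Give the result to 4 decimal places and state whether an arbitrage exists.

Around NOK → KRW → AUD → JPY → NOK: 1 × 120.004 ÷ 803.135 × 84.1700 ÷ 13.0094 = 0.966735
Product < 1; profitable direction is NOK → JPY → AUD → KRW → NOK.

0.9667 (arbitrage exists)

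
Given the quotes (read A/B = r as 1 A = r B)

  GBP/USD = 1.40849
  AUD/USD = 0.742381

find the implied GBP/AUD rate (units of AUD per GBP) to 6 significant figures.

GBP/AUD = 1.89726

1 GBP × 1.40849 = 1.40849 USD
1.40849 USD ÷ 0.742381 = 1.89726 AUD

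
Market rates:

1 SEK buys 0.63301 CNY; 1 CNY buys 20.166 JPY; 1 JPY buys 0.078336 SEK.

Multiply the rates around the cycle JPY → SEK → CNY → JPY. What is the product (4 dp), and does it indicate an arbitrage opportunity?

Around JPY → SEK → CNY → JPY: 1 × 0.078336 × 0.63301 × 20.166 = 0.999981
Product ≈ 1 (deviation 0.002%, within rounding noise).

1.0000 (no arbitrage)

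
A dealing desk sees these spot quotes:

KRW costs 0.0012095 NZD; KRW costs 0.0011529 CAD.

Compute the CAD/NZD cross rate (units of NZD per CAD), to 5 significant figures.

1 CAD ÷ 0.0011529 = 867.378 KRW
867.378 KRW × 0.0012095 = 1.04909 NZD

CAD/NZD = 1.0491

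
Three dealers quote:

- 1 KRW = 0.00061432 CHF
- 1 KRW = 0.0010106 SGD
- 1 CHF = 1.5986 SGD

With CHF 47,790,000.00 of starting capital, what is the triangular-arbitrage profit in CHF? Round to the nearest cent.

Profitable loop is CHF → KRW → SGD → CHF:
CHF 47,790,000.00 ÷ 0.00061432 = KRW 77,793,332,465
KRW 77,793,332,465 × 0.0010106 = SGD 78,617,941.79
SGD 78,617,941.79 ÷ 1.5986 = CHF 49,179,245.46
Profit = CHF 49,179,245.46 − CHF 47,790,000.00

Profit: CHF 1,389,245.46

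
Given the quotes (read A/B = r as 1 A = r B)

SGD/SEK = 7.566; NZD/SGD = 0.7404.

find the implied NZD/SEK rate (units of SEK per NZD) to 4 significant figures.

NZD/SEK = 5.602

1 NZD × 0.7404 = 0.7404 SGD
0.7404 SGD × 7.566 = 5.60187 SEK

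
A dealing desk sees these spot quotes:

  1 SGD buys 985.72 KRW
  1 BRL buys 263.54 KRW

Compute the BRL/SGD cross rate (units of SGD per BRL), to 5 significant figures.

1 BRL × 263.54 = 263.54 KRW
263.54 KRW ÷ 985.72 = 0.267358 SGD

BRL/SGD = 0.26736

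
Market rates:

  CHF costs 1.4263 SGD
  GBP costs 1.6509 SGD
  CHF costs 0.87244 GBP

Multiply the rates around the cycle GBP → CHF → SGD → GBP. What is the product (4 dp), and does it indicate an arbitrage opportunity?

Around GBP → CHF → SGD → GBP: 1 ÷ 0.87244 × 1.4263 ÷ 1.6509 = 0.990272
Product < 1; profitable direction is GBP → SGD → CHF → GBP.

0.9903 (arbitrage exists)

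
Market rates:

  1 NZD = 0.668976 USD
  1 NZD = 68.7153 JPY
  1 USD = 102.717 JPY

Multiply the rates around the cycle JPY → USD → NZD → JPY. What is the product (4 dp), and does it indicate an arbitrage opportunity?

1.0000 (no arbitrage)

Around JPY → USD → NZD → JPY: 1 ÷ 102.717 ÷ 0.668976 × 68.7153 = 1.000001
Product ≈ 1 (deviation 0.000%, within rounding noise).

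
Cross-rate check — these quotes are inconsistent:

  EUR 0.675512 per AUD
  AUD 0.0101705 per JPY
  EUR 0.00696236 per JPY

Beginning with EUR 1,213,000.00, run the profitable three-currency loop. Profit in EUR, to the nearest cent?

Profitable loop is EUR → AUD → JPY → EUR:
EUR 1,213,000.00 ÷ 0.675512 = AUD 1,795,674.98
AUD 1,795,674.98 ÷ 0.0101705 = JPY 176,557,198
JPY 176,557,198 × 0.00696236 = EUR 1,229,254.77
Profit = EUR 1,229,254.77 − EUR 1,213,000.00

Profit: EUR 16,254.77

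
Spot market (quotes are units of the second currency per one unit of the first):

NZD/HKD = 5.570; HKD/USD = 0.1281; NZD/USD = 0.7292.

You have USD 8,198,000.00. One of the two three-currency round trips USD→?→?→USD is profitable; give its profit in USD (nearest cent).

Profit: USD 180,190.85

Profitable loop is USD → HKD → NZD → USD:
USD 8,198,000.00 ÷ 0.1281 = HKD 63,996,877.44
HKD 63,996,877.44 ÷ 5.570 = NZD 11,489,565.07
NZD 11,489,565.07 × 0.7292 = USD 8,378,190.85
Profit = USD 8,378,190.85 − USD 8,198,000.00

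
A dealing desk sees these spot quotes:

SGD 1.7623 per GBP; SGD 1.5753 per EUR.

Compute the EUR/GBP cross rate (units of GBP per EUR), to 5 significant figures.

EUR/GBP = 0.89389

1 EUR × 1.5753 = 1.5753 SGD
1.5753 SGD ÷ 1.7623 = 0.893889 GBP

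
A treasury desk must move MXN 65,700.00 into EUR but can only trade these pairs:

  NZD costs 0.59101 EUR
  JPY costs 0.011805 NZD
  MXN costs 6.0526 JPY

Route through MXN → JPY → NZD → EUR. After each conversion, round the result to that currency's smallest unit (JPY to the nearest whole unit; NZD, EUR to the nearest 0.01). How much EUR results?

MXN 65,700.00 × 6.0526 = JPY 397,656
JPY 397,656 × 0.011805 = NZD 4,694.33
NZD 4,694.33 × 0.59101 = EUR 2,774.40

EUR 2,774.40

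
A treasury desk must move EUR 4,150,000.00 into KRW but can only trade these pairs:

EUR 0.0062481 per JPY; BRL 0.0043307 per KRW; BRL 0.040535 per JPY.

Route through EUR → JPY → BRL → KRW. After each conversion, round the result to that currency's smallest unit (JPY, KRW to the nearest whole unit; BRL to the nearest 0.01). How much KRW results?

EUR 4,150,000.00 ÷ 0.0062481 = JPY 664,201,917
JPY 664,201,917 × 0.040535 = BRL 26,923,424.71
BRL 26,923,424.71 ÷ 0.0043307 = KRW 6,216,875,958

KRW 6,216,875,958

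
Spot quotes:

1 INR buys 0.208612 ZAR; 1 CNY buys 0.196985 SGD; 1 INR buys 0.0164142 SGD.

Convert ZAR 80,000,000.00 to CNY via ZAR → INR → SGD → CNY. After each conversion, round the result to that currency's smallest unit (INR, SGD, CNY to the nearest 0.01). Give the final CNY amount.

ZAR 80,000,000.00 ÷ 0.208612 = INR 383,487,047.72
INR 383,487,047.72 × 0.0164142 = SGD 6,294,633.10
SGD 6,294,633.10 ÷ 0.196985 = CNY 31,954,885.40

CNY 31,954,885.40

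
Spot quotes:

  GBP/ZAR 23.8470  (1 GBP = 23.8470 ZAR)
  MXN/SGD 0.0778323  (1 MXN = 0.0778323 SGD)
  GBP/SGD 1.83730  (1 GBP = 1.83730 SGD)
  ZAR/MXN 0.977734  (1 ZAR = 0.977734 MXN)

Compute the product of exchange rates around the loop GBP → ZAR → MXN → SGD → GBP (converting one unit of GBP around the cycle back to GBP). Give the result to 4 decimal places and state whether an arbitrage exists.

0.9877 (arbitrage exists)

Around GBP → ZAR → MXN → SGD → GBP: 1 × 23.8470 × 0.977734 × 0.0778323 ÷ 1.83730 = 0.987721
Product < 1; profitable direction is GBP → SGD → MXN → ZAR → GBP.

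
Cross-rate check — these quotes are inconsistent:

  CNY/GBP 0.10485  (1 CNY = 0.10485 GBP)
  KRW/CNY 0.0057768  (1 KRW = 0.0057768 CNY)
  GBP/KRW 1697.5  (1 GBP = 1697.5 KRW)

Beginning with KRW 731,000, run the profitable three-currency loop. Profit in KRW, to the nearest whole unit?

Profit: KRW 20,593

Profitable loop is KRW → CNY → GBP → KRW:
KRW 731,000 × 0.0057768 = CNY 4,222.84
CNY 4,222.84 × 0.10485 = GBP 442.76
GBP 442.76 × 1697.5 = KRW 751,593
Profit = KRW 751,593 − KRW 731,000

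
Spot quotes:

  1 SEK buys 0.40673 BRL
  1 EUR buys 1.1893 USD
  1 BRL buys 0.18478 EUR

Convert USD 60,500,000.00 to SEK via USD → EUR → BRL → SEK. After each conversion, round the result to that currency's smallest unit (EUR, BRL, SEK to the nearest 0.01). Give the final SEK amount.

USD 60,500,000.00 ÷ 1.1893 = EUR 50,870,259.82
EUR 50,870,259.82 ÷ 0.18478 = BRL 275,301,763.29
BRL 275,301,763.29 ÷ 0.40673 = SEK 676,866,135.50

SEK 676,866,135.50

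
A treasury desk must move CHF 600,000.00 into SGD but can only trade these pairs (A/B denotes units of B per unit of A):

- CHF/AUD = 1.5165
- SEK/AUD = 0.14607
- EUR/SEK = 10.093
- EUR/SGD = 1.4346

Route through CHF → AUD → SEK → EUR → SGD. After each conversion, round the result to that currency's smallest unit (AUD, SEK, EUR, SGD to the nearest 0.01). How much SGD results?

SGD 885,407.49

CHF 600,000.00 × 1.5165 = AUD 909,900.00
AUD 909,900.00 ÷ 0.14607 = SEK 6,229,205.18
SEK 6,229,205.18 ÷ 10.093 = EUR 617,180.74
EUR 617,180.74 × 1.4346 = SGD 885,407.49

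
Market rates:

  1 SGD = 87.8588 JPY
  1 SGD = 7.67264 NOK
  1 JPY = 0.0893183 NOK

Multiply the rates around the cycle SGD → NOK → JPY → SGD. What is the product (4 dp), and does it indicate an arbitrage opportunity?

0.9777 (arbitrage exists)

Around SGD → NOK → JPY → SGD: 1 × 7.67264 ÷ 0.0893183 ÷ 87.8588 = 0.977730
Product < 1; profitable direction is SGD → JPY → NOK → SGD.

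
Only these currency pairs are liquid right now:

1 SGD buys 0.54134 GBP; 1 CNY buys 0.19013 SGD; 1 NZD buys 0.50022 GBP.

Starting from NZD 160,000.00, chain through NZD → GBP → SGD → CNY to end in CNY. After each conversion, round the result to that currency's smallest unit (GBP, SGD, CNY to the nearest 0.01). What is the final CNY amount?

CNY 777,607.22

NZD 160,000.00 × 0.50022 = GBP 80,035.20
GBP 80,035.20 ÷ 0.54134 = SGD 147,846.46
SGD 147,846.46 ÷ 0.19013 = CNY 777,607.22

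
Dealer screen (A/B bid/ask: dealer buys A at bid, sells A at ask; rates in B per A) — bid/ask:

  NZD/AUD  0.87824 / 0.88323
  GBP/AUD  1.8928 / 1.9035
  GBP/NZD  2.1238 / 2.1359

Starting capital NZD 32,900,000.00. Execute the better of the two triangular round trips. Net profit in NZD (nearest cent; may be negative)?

Net profit: NZD 110,028.36

Best loop NZD → GBP → AUD → NZD:
NZD 32,900,000.00 ÷ 2.1359 (buy GBP at ask) = GBP 15,403,342.85
GBP 15,403,342.85 × 1.8928 (sell GBP at bid) = AUD 29,155,447.35
AUD 29,155,447.35 ÷ 0.88323 (buy NZD at ask) = NZD 33,010,028.36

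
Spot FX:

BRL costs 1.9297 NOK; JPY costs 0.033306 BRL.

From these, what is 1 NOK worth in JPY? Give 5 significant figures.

1 NOK ÷ 1.9297 = 0.518215 BRL
0.518215 BRL ÷ 0.033306 = 15.5592 JPY

NOK/JPY = 15.559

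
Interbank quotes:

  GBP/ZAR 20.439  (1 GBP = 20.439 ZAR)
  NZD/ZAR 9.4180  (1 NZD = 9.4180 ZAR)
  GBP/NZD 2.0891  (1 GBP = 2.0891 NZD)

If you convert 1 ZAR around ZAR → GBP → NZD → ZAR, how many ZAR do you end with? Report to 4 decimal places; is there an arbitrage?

0.9626 (arbitrage exists)

Around ZAR → GBP → NZD → ZAR: 1 ÷ 20.439 × 2.0891 × 9.4180 = 0.962628
Product < 1; profitable direction is ZAR → NZD → GBP → ZAR.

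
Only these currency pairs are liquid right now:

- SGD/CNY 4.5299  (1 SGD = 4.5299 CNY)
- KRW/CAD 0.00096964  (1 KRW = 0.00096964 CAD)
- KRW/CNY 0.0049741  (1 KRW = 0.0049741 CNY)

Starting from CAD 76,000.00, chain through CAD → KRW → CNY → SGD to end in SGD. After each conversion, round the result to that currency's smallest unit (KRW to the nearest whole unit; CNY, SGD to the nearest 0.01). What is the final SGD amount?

CAD 76,000.00 ÷ 0.00096964 = KRW 78,379,605
KRW 78,379,605 × 0.0049741 = CNY 389,867.99
CNY 389,867.99 ÷ 4.5299 = SGD 86,065.47

SGD 86,065.47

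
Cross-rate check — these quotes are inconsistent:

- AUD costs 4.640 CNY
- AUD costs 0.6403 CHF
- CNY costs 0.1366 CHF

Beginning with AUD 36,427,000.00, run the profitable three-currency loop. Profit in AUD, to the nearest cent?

Profit: AUD 372,187.31

Profitable loop is AUD → CHF → CNY → AUD:
AUD 36,427,000.00 × 0.6403 = CHF 23,324,208.10
CHF 23,324,208.10 ÷ 0.1366 = CNY 170,748,229.14
CNY 170,748,229.14 ÷ 4.640 = AUD 36,799,187.31
Profit = AUD 36,799,187.31 − AUD 36,427,000.00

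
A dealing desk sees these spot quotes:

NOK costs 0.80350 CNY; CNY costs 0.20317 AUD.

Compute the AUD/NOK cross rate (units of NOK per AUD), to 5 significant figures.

AUD/NOK = 6.1257

1 AUD ÷ 0.20317 = 4.92199 CNY
4.92199 CNY ÷ 0.80350 = 6.12568 NOK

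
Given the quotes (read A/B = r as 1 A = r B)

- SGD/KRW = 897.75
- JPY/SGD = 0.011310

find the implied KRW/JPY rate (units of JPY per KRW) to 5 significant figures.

1 KRW ÷ 897.75 = 0.0011139 SGD
0.0011139 SGD ÷ 0.011310 = 0.0984877 JPY

KRW/JPY = 0.098488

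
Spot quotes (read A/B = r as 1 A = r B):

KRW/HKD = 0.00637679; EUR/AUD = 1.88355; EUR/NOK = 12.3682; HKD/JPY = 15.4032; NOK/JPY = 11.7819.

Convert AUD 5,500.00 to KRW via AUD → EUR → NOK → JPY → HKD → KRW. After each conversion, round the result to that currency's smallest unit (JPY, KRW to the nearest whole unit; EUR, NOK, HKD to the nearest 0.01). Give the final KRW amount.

KRW 4,332,062

AUD 5,500.00 ÷ 1.88355 = EUR 2,920.02
EUR 2,920.02 × 12.3682 = NOK 36,115.39
NOK 36,115.39 × 11.7819 = JPY 425,508
JPY 425,508 ÷ 15.4032 = HKD 27,624.65
HKD 27,624.65 ÷ 0.00637679 = KRW 4,332,062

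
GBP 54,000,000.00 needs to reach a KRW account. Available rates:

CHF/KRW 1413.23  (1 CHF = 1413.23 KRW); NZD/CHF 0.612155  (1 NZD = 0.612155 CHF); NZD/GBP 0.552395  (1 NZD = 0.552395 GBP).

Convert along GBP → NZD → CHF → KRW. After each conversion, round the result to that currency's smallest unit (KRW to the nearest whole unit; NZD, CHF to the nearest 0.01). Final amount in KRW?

KRW 84,570,377,678

GBP 54,000,000.00 ÷ 0.552395 = NZD 97,756,134.65
NZD 97,756,134.65 × 0.612155 = CHF 59,841,906.61
CHF 59,841,906.61 × 1413.23 = KRW 84,570,377,678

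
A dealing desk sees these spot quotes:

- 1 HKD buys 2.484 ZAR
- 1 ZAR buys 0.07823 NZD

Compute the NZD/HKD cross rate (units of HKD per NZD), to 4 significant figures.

NZD/HKD = 5.146

1 NZD ÷ 0.07823 = 12.7828 ZAR
12.7828 ZAR ÷ 2.484 = 5.14606 HKD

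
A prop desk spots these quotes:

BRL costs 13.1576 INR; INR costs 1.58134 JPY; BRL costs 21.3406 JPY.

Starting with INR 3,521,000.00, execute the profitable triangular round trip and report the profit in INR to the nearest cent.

Profit: INR 90,359.43

Profitable loop is INR → BRL → JPY → INR:
INR 3,521,000.00 ÷ 13.1576 = BRL 267,601.99
BRL 267,601.99 × 21.3406 = JPY 5,710,787
JPY 5,710,787 ÷ 1.58134 = INR 3,611,359.43
Profit = INR 3,611,359.43 − INR 3,521,000.00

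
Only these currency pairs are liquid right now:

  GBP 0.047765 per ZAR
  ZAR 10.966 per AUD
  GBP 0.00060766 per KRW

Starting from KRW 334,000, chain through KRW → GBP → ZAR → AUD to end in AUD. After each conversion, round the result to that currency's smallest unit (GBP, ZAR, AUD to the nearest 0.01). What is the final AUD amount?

AUD 387.48

KRW 334,000 × 0.00060766 = GBP 202.96
GBP 202.96 ÷ 0.047765 = ZAR 4,249.14
ZAR 4,249.14 ÷ 10.966 = AUD 387.48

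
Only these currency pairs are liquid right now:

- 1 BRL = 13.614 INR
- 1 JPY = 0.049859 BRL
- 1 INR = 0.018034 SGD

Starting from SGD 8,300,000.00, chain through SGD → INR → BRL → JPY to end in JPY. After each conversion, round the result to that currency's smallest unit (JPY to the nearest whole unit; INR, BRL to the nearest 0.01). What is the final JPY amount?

JPY 678,042,189

SGD 8,300,000.00 ÷ 0.018034 = INR 460,241,765.55
INR 460,241,765.55 ÷ 13.614 = BRL 33,806,505.48
BRL 33,806,505.48 ÷ 0.049859 = JPY 678,042,189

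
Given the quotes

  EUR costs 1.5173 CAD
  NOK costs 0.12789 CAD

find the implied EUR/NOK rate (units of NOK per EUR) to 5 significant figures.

1 EUR × 1.5173 = 1.5173 CAD
1.5173 CAD ÷ 0.12789 = 11.8641 NOK

EUR/NOK = 11.864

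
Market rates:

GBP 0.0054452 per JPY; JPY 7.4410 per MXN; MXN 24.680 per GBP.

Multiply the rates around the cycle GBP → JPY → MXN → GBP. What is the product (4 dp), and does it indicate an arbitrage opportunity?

Around GBP → JPY → MXN → GBP: 1 ÷ 0.0054452 ÷ 7.4410 ÷ 24.680 = 1.000022
Product ≈ 1 (deviation 0.002%, within rounding noise).

1.0000 (no arbitrage)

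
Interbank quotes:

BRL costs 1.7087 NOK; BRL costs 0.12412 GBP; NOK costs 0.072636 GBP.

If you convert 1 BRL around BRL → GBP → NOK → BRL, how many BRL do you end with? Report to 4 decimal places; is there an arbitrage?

Around BRL → GBP → NOK → BRL: 1 × 0.12412 ÷ 0.072636 ÷ 1.7087 = 1.000055
Product ≈ 1 (deviation 0.006%, within rounding noise).

1.0001 (no arbitrage)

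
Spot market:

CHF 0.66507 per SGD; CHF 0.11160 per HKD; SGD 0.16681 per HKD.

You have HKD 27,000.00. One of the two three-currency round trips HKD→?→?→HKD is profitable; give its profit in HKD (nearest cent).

Profitable loop is HKD → CHF → SGD → HKD:
HKD 27,000.00 × 0.11160 = CHF 3,013.20
CHF 3,013.20 ÷ 0.66507 = SGD 4,530.65
SGD 4,530.65 ÷ 0.16681 = HKD 27,160.55
Profit = HKD 27,160.55 − HKD 27,000.00

Profit: HKD 160.55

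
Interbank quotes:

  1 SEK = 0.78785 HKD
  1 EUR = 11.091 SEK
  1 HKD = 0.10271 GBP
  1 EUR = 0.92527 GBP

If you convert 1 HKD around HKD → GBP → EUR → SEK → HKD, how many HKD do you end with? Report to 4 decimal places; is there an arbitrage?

Around HKD → GBP → EUR → SEK → HKD: 1 × 0.10271 ÷ 0.92527 × 11.091 × 0.78785 = 0.969970
Product < 1; profitable direction is HKD → SEK → EUR → GBP → HKD.

0.9700 (arbitrage exists)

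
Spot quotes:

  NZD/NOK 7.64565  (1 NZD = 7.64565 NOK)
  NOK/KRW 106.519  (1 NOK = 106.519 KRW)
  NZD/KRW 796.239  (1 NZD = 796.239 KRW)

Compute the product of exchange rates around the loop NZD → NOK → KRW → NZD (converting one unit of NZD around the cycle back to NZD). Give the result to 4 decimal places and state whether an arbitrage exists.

1.0228 (arbitrage exists)

Around NZD → NOK → KRW → NZD: 1 × 7.64565 × 106.519 ÷ 796.239 = 1.022817
Product > 1; profitable direction is NZD → NOK → KRW → NZD.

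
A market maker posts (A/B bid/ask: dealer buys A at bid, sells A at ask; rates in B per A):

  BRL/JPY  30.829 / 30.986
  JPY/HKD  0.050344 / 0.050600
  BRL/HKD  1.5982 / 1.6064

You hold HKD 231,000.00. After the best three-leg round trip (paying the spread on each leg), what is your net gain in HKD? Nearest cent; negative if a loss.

Best loop HKD → JPY → BRL → HKD:
HKD 231,000.00 ÷ 0.050600 (buy JPY at ask) = JPY 4,565,217
JPY 4,565,217 ÷ 30.986 (buy BRL at ask) = BRL 147,331.61
BRL 147,331.61 × 1.5982 (sell BRL at bid) = HKD 235,465.39

Net profit: HKD 4,465.39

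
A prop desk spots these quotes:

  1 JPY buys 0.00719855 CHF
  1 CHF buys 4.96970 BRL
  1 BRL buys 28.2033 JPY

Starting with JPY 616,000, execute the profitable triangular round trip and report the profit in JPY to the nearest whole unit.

Profitable loop is JPY → CHF → BRL → JPY:
JPY 616,000 × 0.00719855 = CHF 4,434.31
CHF 4,434.31 × 4.96970 = BRL 22,037.17
BRL 22,037.17 × 28.2033 = JPY 621,521
Profit = JPY 621,521 − JPY 616,000

Profit: JPY 5,521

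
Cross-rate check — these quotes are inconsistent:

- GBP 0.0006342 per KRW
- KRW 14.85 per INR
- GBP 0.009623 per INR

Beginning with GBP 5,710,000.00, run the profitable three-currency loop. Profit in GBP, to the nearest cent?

Profit: GBP 124,369.13

Profitable loop is GBP → KRW → INR → GBP:
GBP 5,710,000.00 ÷ 0.0006342 = KRW 9,003,468,937
KRW 9,003,468,937 ÷ 14.85 = INR 606,294,204.53
INR 606,294,204.53 × 0.009623 = GBP 5,834,369.13
Profit = GBP 5,834,369.13 − GBP 5,710,000.00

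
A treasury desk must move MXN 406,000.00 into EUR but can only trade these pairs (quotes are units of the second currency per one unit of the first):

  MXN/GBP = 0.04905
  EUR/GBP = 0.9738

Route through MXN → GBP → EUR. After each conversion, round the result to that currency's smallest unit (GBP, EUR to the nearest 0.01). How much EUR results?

MXN 406,000.00 × 0.04905 = GBP 19,914.30
GBP 19,914.30 ÷ 0.9738 = EUR 20,450.09

EUR 20,450.09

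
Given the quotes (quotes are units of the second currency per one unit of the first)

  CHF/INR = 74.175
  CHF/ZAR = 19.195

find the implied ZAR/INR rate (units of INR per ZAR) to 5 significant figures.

1 ZAR ÷ 19.195 = 0.0520969 CHF
0.0520969 CHF × 74.175 = 3.86429 INR

ZAR/INR = 3.8643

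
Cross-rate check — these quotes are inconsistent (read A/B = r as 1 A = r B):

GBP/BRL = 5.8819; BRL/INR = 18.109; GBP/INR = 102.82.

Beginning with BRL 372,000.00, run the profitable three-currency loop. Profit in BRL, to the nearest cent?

Profitable loop is BRL → INR → GBP → BRL:
BRL 372,000.00 × 18.109 = INR 6,736,548.00
INR 6,736,548.00 ÷ 102.82 = GBP 65,517.88
GBP 65,517.88 × 5.8819 = BRL 385,369.59
Profit = BRL 385,369.59 − BRL 372,000.00

Profit: BRL 13,369.59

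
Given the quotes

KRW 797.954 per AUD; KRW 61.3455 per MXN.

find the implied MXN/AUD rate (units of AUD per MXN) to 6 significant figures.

MXN/AUD = 0.0768785

1 MXN × 61.3455 = 61.3455 KRW
61.3455 KRW ÷ 797.954 = 0.0768785 AUD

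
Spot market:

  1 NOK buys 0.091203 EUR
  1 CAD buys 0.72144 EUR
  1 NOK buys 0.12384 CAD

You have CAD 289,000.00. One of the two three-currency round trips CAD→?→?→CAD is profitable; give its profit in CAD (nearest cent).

Profit: CAD 6,016.16

Profitable loop is CAD → NOK → EUR → CAD:
CAD 289,000.00 ÷ 0.12384 = NOK 2,333,656.33
NOK 2,333,656.33 × 0.091203 = EUR 212,836.46
EUR 212,836.46 ÷ 0.72144 = CAD 295,016.16
Profit = CAD 295,016.16 − CAD 289,000.00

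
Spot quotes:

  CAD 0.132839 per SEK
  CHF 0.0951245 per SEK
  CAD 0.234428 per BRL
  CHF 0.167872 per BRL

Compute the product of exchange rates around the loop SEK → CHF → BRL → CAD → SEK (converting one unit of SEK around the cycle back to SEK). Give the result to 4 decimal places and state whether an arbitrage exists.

Around SEK → CHF → BRL → CAD → SEK: 1 × 0.0951245 ÷ 0.167872 × 0.234428 ÷ 0.132839 = 0.999995
Product ≈ 1 (deviation 0.000%, within rounding noise).

1.0000 (no arbitrage)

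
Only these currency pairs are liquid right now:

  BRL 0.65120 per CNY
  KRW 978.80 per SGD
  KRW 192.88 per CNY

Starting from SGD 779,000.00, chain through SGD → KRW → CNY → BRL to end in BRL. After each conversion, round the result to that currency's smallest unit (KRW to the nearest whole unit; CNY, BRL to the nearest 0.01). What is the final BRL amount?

BRL 2,574,296.78

SGD 779,000.00 × 978.80 = KRW 762,485,200
KRW 762,485,200 ÷ 192.88 = CNY 3,953,158.44
CNY 3,953,158.44 × 0.65120 = BRL 2,574,296.78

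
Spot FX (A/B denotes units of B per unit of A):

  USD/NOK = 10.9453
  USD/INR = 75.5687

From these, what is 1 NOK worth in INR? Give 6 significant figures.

1 NOK ÷ 10.9453 = 0.0913634 USD
0.0913634 USD × 75.5687 = 6.90421 INR

NOK/INR = 6.90421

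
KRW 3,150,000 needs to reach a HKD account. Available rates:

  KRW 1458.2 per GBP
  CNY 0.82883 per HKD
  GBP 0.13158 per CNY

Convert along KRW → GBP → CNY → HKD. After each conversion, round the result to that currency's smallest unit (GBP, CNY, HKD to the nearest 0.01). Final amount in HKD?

KRW 3,150,000 ÷ 1458.2 = GBP 2,160.20
GBP 2,160.20 ÷ 0.13158 = CNY 16,417.39
CNY 16,417.39 ÷ 0.82883 = HKD 19,807.91

HKD 19,807.91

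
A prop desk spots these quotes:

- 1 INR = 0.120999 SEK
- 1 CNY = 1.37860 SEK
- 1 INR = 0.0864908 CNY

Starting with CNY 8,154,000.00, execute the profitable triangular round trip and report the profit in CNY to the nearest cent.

Profitable loop is CNY → INR → SEK → CNY:
CNY 8,154,000.00 ÷ 0.0864908 = INR 94,275,922.99
INR 94,275,922.99 × 0.120999 = SEK 11,407,292.41
SEK 11,407,292.41 ÷ 1.37860 = CNY 8,274,548.39
Profit = CNY 8,274,548.39 − CNY 8,154,000.00

Profit: CNY 120,548.39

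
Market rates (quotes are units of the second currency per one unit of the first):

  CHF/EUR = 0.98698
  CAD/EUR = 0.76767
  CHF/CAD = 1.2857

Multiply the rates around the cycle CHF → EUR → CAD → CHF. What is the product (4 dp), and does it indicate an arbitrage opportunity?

Around CHF → EUR → CAD → CHF: 1 × 0.98698 ÷ 0.76767 ÷ 1.2857 = 0.999987
Product ≈ 1 (deviation 0.001%, within rounding noise).

1.0000 (no arbitrage)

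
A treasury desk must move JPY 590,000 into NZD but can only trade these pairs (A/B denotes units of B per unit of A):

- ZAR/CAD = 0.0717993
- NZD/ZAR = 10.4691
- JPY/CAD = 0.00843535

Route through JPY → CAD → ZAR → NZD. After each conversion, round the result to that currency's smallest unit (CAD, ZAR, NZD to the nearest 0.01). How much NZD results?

JPY 590,000 × 0.00843535 = CAD 4,976.86
CAD 4,976.86 ÷ 0.0717993 = ZAR 69,316.27
ZAR 69,316.27 ÷ 10.4691 = NZD 6,621.03

NZD 6,621.03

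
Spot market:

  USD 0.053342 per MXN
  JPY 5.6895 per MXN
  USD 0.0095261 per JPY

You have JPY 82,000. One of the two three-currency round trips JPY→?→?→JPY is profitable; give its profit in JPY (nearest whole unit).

Profit: JPY 1,317

Profitable loop is JPY → USD → MXN → JPY:
JPY 82,000 × 0.0095261 = USD 781.14
USD 781.14 ÷ 0.053342 = MXN 14,644.00
MXN 14,644.00 × 5.6895 = JPY 83,317
Profit = JPY 83,317 − JPY 82,000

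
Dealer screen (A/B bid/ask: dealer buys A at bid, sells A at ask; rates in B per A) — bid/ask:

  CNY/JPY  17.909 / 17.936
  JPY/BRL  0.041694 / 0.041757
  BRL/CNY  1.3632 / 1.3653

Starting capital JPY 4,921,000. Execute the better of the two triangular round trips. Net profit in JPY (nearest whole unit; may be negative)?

Net profit: JPY 88,079

Best loop JPY → BRL → CNY → JPY:
JPY 4,921,000 × 0.041694 (sell JPY at bid) = BRL 205,176.17
BRL 205,176.17 × 1.3632 (sell BRL at bid) = CNY 279,696.16
CNY 279,696.16 × 17.909 (sell CNY at bid) = JPY 5,009,079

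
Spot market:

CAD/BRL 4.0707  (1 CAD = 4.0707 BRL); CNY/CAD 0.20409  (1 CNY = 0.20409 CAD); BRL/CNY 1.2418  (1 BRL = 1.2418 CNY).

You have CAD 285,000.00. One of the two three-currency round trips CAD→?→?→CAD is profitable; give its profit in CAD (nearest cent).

Profitable loop is CAD → BRL → CNY → CAD:
CAD 285,000.00 × 4.0707 = BRL 1,160,149.50
BRL 1,160,149.50 × 1.2418 = CNY 1,440,673.65
CNY 1,440,673.65 × 0.20409 = CAD 294,027.09
Profit = CAD 294,027.09 − CAD 285,000.00

Profit: CAD 9,027.09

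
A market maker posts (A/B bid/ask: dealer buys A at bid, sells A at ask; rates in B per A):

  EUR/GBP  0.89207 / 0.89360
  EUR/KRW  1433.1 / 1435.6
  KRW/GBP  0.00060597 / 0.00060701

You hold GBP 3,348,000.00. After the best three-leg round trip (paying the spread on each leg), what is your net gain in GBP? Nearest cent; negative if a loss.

Best loop GBP → KRW → EUR → GBP:
GBP 3,348,000.00 ÷ 0.00060701 (buy KRW at ask) = KRW 5,515,559,875
KRW 5,515,559,875 ÷ 1435.6 (buy EUR at ask) = EUR 3,841,989.33
EUR 3,841,989.33 × 0.89207 (sell EUR at bid) = GBP 3,427,323.42

Net profit: GBP 79,323.42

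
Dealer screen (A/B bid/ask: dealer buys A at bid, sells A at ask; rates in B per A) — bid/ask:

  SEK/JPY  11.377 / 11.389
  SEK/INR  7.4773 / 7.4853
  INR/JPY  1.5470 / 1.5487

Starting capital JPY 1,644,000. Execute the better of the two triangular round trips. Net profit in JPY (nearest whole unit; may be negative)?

Net profit: JPY 25,750

Best loop JPY → SEK → INR → JPY:
JPY 1,644,000 ÷ 11.389 (buy SEK at ask) = SEK 144,349.81
SEK 144,349.81 × 7.4773 (sell SEK at bid) = INR 1,079,346.84
INR 1,079,346.84 × 1.5470 (sell INR at bid) = JPY 1,669,750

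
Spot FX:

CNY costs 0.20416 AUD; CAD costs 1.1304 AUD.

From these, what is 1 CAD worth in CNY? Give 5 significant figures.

CAD/CNY = 5.5368

1 CAD × 1.1304 = 1.1304 AUD
1.1304 AUD ÷ 0.20416 = 5.53683 CNY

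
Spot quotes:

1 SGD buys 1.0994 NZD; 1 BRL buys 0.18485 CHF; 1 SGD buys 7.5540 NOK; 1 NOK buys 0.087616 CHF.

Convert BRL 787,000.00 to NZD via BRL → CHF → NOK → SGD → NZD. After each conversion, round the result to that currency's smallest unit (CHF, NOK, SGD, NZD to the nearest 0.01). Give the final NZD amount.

NZD 241,651.52

BRL 787,000.00 × 0.18485 = CHF 145,476.95
CHF 145,476.95 ÷ 0.087616 = NOK 1,660,392.51
NOK 1,660,392.51 ÷ 7.5540 = SGD 219,803.09
SGD 219,803.09 × 1.0994 = NZD 241,651.52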